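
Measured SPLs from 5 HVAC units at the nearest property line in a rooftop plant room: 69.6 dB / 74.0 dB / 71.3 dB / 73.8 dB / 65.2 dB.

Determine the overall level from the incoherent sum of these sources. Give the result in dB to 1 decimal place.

Σ 10^(Lᵢ/10) = 7.503e+07.
L_total = 10·log₁₀(7.503e+07) = 78.8 dB.

78.8 dB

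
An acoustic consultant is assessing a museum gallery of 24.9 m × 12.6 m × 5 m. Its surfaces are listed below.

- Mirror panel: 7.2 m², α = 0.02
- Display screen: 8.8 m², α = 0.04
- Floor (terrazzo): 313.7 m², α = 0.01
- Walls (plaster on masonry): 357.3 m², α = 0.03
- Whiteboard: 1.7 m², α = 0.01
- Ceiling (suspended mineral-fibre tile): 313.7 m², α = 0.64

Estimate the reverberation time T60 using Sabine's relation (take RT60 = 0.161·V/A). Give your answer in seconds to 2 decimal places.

Equivalent absorption area: A = 7.2×0.02 + 8.8×0.04 + 313.7×0.01 + 357.3×0.03 + 1.7×0.01 + 313.7×0.64 = 215.137 m².
Room volume: 1568.7 m³.
T = 0.161 V/A = 0.161·1568.7/215.137 = 1.17 s.

1.17 s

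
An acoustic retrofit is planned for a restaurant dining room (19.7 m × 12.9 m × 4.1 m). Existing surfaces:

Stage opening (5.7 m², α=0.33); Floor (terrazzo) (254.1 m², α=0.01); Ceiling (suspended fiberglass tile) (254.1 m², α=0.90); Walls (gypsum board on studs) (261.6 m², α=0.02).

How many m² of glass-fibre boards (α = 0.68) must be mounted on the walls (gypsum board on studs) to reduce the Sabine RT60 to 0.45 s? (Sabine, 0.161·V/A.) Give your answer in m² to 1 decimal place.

203.7

A₁ = Σ Sᵢαᵢ = 5.7·0.33 + 254.1·0.01 + 254.1·0.90 + 261.6·0.02 = 238.344 sabins.
Required A₂ = 0.161·1041.933/0.45 = 372.780 sabins.
ΔA needed = 372.780 − 238.344 = 134.436 sabins.
Net gain per m²: Δα = 0.68 − 0.02 = 0.66.
Area = ΔA/Δα = 134.436/0.66 = 203.7 m².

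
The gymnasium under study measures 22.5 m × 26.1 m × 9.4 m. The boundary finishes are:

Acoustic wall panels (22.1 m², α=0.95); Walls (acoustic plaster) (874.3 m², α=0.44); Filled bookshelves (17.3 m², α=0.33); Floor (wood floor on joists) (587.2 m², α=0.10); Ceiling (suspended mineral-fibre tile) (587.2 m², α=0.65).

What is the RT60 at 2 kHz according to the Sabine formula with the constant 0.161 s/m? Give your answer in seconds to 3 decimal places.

A = Σ Sᵢαᵢ = 22.1·0.95 + 874.3·0.44 + 17.3·0.33 + 587.2·0.10 + 587.2·0.65 = 851.796 sabins.
Room volume: 5520.15 m³.
T = 0.161 V/A = 0.161·5520.15/851.796 = 1.043 s.

1.043 s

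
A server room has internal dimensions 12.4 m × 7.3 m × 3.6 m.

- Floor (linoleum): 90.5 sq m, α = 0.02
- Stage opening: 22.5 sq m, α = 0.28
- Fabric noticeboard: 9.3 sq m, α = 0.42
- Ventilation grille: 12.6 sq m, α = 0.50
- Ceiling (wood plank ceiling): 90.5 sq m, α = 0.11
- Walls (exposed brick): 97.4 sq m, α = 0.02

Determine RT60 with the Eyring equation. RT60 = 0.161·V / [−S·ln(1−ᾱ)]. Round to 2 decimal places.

Total surface area S = 90.5 + 22.5 + 9.3 + 12.6 + 90.5 + 97.4 = 322.8 sq m.
Σ(Sᵢαᵢ) = 90.5×0.02 + 22.5×0.28 + 9.3×0.42 + 12.6×0.50 + 90.5×0.11 + 97.4×0.02 = 30.219.
Mean coefficient ᾱ = A/S = 0.0936.
−S·ln(1−ᾱ) = −322.8 × ln(1 − 0.0936) = 31.723.
V = 12.4 × 7.3 × 3.6 = 325.872 m³.
T = 0.161·V/[−S·ln(1−ᾱ)] = 0.161·325.872/31.723 = 1.65 s.

1.65 seconds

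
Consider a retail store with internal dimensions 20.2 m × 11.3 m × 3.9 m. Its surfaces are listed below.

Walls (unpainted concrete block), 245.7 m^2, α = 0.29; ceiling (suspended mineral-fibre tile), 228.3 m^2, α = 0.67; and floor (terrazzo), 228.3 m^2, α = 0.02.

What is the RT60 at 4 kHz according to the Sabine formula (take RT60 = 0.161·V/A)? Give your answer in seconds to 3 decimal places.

0.626 s

A = Σ Sᵢαᵢ = 245.7×0.29 + 228.3×0.67 + 228.3×0.02 = 228.780 sabins.
Volume V = 20.2 × 11.3 × 3.9 = 890.214 m³.
RT60 = 0.161 · V / A = 0.161 × 890.214 / 228.780 = 0.626 s.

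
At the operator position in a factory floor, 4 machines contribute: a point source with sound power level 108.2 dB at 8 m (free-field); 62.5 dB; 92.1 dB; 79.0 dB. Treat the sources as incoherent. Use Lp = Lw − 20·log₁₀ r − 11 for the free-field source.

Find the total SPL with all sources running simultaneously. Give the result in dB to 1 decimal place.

Source at 8 m: Lp = 108.2 − 20·log₁₀(8) − 11 = 79.1 dB.
Sum in the linear (power) domain: Σ 10^(Lᵢ/10) = 10^(79.1/10) + 10^(62.5/10) + 10^(92.1/10) + 10^(79.0/10) = 1.784e+09.
Combined level = 10 log₁₀(1.784e+09) = 92.5 dB.

92.5 dB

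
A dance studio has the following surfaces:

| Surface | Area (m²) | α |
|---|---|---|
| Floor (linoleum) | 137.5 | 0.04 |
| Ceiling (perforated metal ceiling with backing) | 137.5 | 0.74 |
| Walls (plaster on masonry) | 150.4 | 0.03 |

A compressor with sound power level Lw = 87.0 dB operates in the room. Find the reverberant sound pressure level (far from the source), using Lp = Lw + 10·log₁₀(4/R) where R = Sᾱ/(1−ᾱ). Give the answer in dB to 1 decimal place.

71.2 dB

Σ(Sᵢαᵢ) = 137.5·0.04 + 137.5·0.74 + 150.4·0.03 = 111.762; total area S = 425.4 m².
ᾱ = 111.762/425.4 = 0.2627; R = Sᾱ/(1−ᾱ) = 111.762/(1−0.2627) = 151.583 m².
Lp = 87.0 + 10·log₁₀(4/151.583) = 87.0 + (-15.79) = 71.2 dB.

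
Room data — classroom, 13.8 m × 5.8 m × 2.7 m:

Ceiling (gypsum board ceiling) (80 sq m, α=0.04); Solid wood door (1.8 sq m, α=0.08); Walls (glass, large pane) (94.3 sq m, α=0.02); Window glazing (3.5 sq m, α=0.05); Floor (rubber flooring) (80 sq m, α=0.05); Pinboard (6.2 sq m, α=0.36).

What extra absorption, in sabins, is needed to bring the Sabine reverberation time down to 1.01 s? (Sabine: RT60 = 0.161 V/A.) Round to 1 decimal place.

22.8 sabins

Summing Sᵢαᵢ: 3.200 + 0.144 + 1.886 + 0.175 + 4.000 + 2.232 → A₁ = 11.637 sabins.
Target A₂ = 0.161·216.108/1.01 = 34.449 sabins (V = 216.108 m³).
Additional absorption ΔA = 34.449 − 11.637 = 22.8 sabins.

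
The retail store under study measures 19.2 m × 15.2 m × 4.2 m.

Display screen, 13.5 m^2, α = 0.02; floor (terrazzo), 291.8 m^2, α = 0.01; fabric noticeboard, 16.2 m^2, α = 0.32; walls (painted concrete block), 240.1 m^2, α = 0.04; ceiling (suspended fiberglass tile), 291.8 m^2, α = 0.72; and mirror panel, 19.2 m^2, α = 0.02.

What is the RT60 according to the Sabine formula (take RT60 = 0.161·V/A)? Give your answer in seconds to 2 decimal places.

Total absorption A = 13.5×0.02 + 291.8×0.01 + 16.2×0.32 + 240.1×0.04 + 291.8×0.72 + 19.2×0.02
  = 0.270 + 2.918 + 5.184 + 9.604 + 210.096 + 0.384 = 228.456 m^2 sabins.
V = 19.2·15.2·4.2 = 1225.728 m³.
RT60 = 0.161 · V / A = 0.161 × 1225.728 / 228.456 = 0.86 s.

0.86 sec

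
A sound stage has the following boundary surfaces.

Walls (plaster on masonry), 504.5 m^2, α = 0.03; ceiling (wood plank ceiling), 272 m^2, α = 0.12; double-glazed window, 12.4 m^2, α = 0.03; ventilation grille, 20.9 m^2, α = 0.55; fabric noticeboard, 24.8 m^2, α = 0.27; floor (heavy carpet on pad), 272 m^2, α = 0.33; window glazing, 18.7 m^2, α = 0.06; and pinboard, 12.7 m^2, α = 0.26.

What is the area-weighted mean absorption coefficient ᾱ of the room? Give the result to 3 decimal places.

Total surface area S = 1138.0 m^2.
Weighted sum Σ Sα = 160.522.
ᾱ = A/S = 0.141.

0.141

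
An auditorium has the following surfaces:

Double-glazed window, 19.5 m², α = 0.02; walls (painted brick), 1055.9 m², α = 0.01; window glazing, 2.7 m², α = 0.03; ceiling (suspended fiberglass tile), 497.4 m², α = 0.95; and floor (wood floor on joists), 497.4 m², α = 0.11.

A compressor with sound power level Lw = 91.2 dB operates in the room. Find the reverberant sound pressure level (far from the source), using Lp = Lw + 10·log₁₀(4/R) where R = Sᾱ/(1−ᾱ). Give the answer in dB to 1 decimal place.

68.6 dB

A = 538.274 sabins; S = 2072.9 m².
ᾱ = 0.2597, so room constant R = A/(1−ᾱ) = 727.103 m².
Lp = 91.2 + 10·log₁₀(4/727.103) = 91.2 + (-22.60) = 68.6 dB.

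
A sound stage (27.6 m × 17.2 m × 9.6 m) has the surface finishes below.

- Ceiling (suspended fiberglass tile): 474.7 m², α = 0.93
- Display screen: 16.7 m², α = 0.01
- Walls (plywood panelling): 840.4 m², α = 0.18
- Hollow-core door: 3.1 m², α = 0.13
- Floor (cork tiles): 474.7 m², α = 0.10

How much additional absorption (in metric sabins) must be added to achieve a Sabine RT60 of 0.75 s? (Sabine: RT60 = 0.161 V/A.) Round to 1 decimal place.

337.5 sabins

A₁ = Σ Sᵢαᵢ = 474.7×0.93 + 16.7×0.01 + 840.4×0.18 + 3.1×0.13 + 474.7×0.10 = 640.783 sabins.
For T = 0.75 s, need A₂ = 0.161·V/T = 0.161·4557.312/0.75 = 978.303 sabins.
Shortfall: 978.303 − 640.783 = 337.5 sabins.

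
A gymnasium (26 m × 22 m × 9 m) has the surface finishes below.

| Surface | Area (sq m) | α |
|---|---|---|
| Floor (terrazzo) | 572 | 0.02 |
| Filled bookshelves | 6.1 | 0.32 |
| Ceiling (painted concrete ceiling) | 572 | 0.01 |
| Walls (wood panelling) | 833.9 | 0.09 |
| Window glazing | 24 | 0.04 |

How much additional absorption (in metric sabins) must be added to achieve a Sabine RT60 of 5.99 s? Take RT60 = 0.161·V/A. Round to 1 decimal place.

43.2 sabins

Equivalent absorption area: A₁ = 572·0.02 + 6.1·0.32 + 572·0.01 + 833.9·0.09 + 24·0.04 = 95.123 sq m.
V = 5148 m³. Required absorption A₂ = 0.161 × 5148 / 5.99 = 138.369 sabins.
Additional absorption ΔA = 138.369 − 95.123 = 43.2 sabins.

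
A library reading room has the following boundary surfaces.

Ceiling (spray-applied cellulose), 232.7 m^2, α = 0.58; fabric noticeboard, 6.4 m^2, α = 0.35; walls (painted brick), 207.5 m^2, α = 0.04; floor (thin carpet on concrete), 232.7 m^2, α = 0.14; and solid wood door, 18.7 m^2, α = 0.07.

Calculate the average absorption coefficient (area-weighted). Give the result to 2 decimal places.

Total surface area S = 698.0 m^2.
Weighted sum Σ Sα = 179.393.
ᾱ = A/S = 0.26.

0.26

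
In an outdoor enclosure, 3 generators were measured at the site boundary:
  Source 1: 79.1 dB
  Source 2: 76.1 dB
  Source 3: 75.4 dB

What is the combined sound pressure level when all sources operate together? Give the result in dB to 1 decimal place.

82.0 dB

Σ 10^(Lᵢ/10) = 1.567e+08.
L_total = 10·log₁₀(1.567e+08) = 82.0 dB.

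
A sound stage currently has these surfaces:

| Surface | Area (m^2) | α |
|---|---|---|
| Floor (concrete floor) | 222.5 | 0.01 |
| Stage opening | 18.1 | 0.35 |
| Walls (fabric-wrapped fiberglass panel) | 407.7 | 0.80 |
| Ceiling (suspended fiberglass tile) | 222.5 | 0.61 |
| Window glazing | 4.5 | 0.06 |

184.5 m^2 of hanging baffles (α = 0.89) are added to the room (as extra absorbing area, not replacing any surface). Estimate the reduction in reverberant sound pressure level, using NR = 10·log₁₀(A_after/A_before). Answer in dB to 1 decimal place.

1.3 dB

Equivalent absorption area: A_before = 222.5*0.01 + 18.1*0.35 + 407.7*0.80 + 222.5*0.61 + 4.5*0.06 = 470.715 m^2.
Added absorption = 184.5 × 0.89 = 164.205 sabins.
New total A_after = 634.920 sabins.
Reduction = 10 log₁₀(A_after/A_before) = 10 log₁₀(1.3488) = 1.3 dB.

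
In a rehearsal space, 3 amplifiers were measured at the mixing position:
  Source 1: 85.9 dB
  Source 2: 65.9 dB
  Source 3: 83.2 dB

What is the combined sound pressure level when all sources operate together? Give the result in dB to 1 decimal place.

Sum in the linear (power) domain: Σ 10^(Lᵢ/10) = 10^(85.9/10) + 10^(65.9/10) + 10^(83.2/10) = 6.019e+08.
Back to dB: 10·log₁₀ Σ = 87.8 dB.

87.8 dB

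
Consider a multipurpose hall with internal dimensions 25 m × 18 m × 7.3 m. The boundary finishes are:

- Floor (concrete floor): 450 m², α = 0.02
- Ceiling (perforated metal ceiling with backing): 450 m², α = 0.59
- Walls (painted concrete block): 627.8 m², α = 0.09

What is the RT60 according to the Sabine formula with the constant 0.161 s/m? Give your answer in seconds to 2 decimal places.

1.60 seconds

Total absorption A = 450×0.02 + 450×0.59 + 627.8×0.09
  = 9.000 + 265.500 + 56.502 = 331.002 m² sabins.
Volume V = 25 × 18 × 7.3 = 3285 m³.
Sabine: RT60 = 0.161 × 3285 / 331.002 = 1.60 s.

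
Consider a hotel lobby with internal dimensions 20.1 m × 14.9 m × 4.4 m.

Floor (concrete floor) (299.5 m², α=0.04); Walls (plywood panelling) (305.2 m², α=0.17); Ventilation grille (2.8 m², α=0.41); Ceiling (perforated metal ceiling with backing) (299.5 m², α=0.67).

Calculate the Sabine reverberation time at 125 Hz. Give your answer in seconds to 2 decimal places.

0.80 s

Equivalent absorption area: A = 299.5*0.04 + 305.2*0.17 + 2.8*0.41 + 299.5*0.67 = 265.677 m².
V = 20.1·14.9·4.4 = 1317.756 m³.
Sabine: RT60 = 0.161 × 1317.756 / 265.677 = 0.80 s.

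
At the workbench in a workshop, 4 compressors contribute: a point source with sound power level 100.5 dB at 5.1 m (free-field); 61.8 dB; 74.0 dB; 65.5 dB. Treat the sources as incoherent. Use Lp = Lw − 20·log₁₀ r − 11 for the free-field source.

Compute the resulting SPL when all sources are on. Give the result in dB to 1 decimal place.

78.1 dB

Source at 5.1 m: Lp = 100.5 − 20·log₁₀(5.1) − 11 = 75.3 dB.
Σ 10^(Lᵢ/10) = 6.406e+07.
Back to dB: 10·log₁₀ Σ = 78.1 dB.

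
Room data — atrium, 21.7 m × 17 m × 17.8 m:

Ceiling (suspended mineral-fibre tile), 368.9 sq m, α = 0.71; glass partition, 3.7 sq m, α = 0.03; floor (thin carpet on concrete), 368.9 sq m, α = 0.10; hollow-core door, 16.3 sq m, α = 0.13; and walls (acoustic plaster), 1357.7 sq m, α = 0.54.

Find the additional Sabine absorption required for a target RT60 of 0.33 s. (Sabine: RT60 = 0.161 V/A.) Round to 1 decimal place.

2169.4 sabins

A₁ = Σ Sᵢαᵢ = 368.9×0.71 + 3.7×0.03 + 368.9×0.10 + 16.3×0.13 + 1357.7×0.54 = 1034.197 sabins.
Target A₂ = 0.161·6566.42/0.33 = 3203.617 sabins (V = 6566.42 m³).
Additional absorption ΔA = 3203.617 − 1034.197 = 2169.4 sabins.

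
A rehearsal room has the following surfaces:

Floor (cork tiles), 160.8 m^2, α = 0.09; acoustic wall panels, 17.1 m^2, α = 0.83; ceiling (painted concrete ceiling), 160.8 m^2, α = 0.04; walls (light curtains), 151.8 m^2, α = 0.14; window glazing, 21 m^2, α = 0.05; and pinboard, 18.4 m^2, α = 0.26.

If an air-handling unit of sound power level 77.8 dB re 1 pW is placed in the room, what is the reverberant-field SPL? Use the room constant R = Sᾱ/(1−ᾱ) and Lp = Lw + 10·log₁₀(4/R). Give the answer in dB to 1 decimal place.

65.3 dB

A = 62.183 sabins; S = 529.9 m^2.
ᾱ = 0.1173, so room constant R = A/(1−ᾱ) = 70.446 m^2.
Lp = 77.8 + 10·log₁₀(4/70.446) = 77.8 + (-12.46) = 65.3 dB.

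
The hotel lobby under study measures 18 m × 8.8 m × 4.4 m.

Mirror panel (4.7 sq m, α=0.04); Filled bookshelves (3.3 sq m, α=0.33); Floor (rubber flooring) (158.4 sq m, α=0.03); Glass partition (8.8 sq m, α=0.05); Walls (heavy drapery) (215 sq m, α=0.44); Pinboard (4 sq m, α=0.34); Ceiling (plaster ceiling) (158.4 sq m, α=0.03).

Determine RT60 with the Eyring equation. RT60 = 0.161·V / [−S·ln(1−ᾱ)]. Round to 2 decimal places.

Total surface area S = 4.7 + 3.3 + 158.4 + 8.8 + 215 + 4 + 158.4 = 552.6 sq m.
Σ(Sᵢαᵢ) = 4.7·0.04 + 3.3·0.33 + 158.4·0.03 + 8.8·0.05 + 215·0.44 + 4·0.34 + 158.4·0.03 = 107.181.
Mean coefficient ᾱ = A/S = 0.1940.
−S·ln(1−ᾱ) = −552.6 × ln(1 − 0.1940) = 119.180.
V = 18 × 8.8 × 4.4 = 696.96 m³.
T = 0.161·V/[−S·ln(1−ᾱ)] = 0.161·696.96/119.180 = 0.94 s.

0.94 s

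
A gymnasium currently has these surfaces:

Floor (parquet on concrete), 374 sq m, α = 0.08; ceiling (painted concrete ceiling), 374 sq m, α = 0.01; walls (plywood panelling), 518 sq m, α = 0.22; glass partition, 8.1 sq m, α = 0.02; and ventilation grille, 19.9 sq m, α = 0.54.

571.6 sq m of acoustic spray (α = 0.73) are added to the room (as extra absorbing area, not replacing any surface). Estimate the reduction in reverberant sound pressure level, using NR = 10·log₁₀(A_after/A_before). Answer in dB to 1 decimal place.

Equivalent absorption area: A_before = 374*0.08 + 374*0.01 + 518*0.22 + 8.1*0.02 + 19.9*0.54 = 158.528 sq m.
Treatment contributes 571.6·0.73 = 417.268 sabins.
New total A_after = 575.796 sabins.
NR = 10·log₁₀(575.796/158.528) = 5.6 dB.

5.6 dB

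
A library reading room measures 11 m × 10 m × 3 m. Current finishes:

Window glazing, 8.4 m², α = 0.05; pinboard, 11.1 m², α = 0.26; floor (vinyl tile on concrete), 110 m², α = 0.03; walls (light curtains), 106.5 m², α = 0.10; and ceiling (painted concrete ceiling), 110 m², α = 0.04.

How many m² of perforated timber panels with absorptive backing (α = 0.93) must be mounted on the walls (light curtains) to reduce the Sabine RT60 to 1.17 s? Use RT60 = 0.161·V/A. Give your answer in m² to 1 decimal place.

Equivalent absorption area: A₁ = 8.4×0.05 + 11.1×0.26 + 110×0.03 + 106.5×0.10 + 110×0.04 = 21.656 m².
Required A₂ = 0.161·330/1.17 = 45.410 sabins.
Absorption to add: 45.410 − 21.656 = 23.754 sabins.
Net gain per m²: Δα = 0.93 − 0.10 = 0.83.
Panel area = 23.754 / 0.83 = 28.6 m².

28.6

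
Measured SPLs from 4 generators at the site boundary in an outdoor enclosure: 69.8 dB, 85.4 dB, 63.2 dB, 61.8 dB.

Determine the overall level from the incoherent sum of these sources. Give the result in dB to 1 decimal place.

85.6 dB

Sum in the linear (power) domain: Σ 10^(Lᵢ/10) = 10^(69.8/10) + 10^(85.4/10) + 10^(63.2/10) + 10^(61.8/10) = 3.599e+08.
Combined level = 10 log₁₀(3.599e+08) = 85.6 dB.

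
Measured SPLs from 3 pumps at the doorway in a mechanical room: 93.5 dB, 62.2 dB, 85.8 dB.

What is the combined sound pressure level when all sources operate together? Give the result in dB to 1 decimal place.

94.2 dB

Sum in the linear (power) domain: Σ 10^(Lᵢ/10) = 10^(93.5/10) + 10^(62.2/10) + 10^(85.8/10) = 2.621e+09.
L_total = 10·log₁₀(2.621e+09) = 94.2 dB.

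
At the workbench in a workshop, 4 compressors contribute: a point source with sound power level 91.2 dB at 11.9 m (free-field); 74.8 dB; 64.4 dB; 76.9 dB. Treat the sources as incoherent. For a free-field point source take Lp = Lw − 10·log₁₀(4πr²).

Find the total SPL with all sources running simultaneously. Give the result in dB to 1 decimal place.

79.2 dB

Source at 11.9 m: Lp = 91.2 − 10·log₁₀(4π·11.9²) = 91.2 − 10·log₁₀(1779.524) = 58.7 dB.
Σ 10^(Lᵢ/10) = 8.267e+07.
Back to dB: 10·log₁₀ Σ = 79.2 dB.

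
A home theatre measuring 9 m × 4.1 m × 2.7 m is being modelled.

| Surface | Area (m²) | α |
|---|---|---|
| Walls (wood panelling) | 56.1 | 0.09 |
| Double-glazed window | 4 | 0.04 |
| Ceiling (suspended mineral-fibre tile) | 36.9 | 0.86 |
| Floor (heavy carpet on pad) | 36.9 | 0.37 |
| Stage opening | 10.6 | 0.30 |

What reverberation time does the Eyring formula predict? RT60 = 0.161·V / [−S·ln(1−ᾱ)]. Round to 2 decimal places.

S = Σ Sᵢ = 144.5 m².
Σ(Sᵢαᵢ) = 56.1×0.09 + 4×0.04 + 36.9×0.86 + 36.9×0.37 + 10.6×0.30 = 53.776.
Mean coefficient ᾱ = A/S = 0.3722.
Eyring denominator: −S ln(1−ᾱ) = 67.270.
V = 9 × 4.1 × 2.7 = 99.63 m³.
T = 0.161·V/[−S·ln(1−ᾱ)] = 0.161·99.63/67.270 = 0.24 s.

0.24 sec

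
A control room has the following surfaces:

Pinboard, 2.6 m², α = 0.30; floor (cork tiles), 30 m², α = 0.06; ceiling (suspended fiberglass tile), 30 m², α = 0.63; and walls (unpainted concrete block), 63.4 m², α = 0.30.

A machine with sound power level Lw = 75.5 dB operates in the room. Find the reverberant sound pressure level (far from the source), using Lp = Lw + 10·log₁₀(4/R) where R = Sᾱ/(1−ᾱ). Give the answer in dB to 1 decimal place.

63.8 dB

A = 40.500 sabins; S = 126.0 m².
ᾱ = 40.500/126.0 = 0.3214; R = Sᾱ/(1−ᾱ) = 40.500/(1−0.3214) = 59.682 m².
Lp = 75.5 + 10·log₁₀(4/59.682) = 75.5 + (-11.74) = 63.8 dB.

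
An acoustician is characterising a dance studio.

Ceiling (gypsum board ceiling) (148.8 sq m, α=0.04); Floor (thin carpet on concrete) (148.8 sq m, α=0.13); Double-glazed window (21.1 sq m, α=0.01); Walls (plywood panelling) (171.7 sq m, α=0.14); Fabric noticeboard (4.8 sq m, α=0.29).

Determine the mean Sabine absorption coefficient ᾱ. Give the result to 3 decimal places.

Total surface area S = 495.2 sq m.
Σ(Sᵢαᵢ) = 148.8×0.04 + 148.8×0.13 + 21.1×0.01 + 171.7×0.14 + 4.8×0.29 = 50.937.
ᾱ = A/S = 0.103.

0.103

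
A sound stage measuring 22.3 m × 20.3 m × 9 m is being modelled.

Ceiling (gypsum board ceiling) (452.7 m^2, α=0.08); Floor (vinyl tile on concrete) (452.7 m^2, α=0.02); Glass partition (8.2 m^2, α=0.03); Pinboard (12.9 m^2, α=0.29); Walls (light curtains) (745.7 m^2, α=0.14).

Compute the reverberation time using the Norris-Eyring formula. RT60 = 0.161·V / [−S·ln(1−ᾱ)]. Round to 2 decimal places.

4.07 s

S = Σ Sᵢ = 1672.2 m^2.
Absorption A = 452.7·0.08 + 452.7·0.02 + 8.2·0.03 + 12.9·0.29 + 745.7·0.14 = 153.655 sabins.
ᾱ = 153.655 / 1672.2 = 0.0919.
−S·ln(1−ᾱ) = −1672.2 × ln(1 − 0.0919) = 161.201.
V = 22.3 × 20.3 × 9 = 4074.21 m³.
T = 0.161·V/[−S·ln(1−ᾱ)] = 0.161·4074.21/161.201 = 4.07 s.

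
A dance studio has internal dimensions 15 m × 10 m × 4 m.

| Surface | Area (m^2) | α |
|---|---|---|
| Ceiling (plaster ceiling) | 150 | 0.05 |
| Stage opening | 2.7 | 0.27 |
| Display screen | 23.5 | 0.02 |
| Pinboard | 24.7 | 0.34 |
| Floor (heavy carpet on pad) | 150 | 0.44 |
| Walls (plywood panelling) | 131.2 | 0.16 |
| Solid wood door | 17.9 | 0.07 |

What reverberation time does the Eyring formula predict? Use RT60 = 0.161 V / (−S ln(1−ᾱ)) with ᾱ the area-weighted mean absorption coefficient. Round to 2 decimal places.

S = Σ Sᵢ = 500.0 m^2.
Absorption A = 150×0.05 + 2.7×0.27 + 23.5×0.02 + 24.7×0.34 + 150×0.44 + 131.2×0.16 + 17.9×0.07 = 105.342 sabins.
ᾱ = 105.342 / 500.0 = 0.2107.
Eyring denominator: −S ln(1−ᾱ) = 118.304.
V = 15 × 10 × 4 = 600 m³.
T = 0.161·V/[−S·ln(1−ᾱ)] = 0.161·600/118.304 = 0.82 s.

0.82 seconds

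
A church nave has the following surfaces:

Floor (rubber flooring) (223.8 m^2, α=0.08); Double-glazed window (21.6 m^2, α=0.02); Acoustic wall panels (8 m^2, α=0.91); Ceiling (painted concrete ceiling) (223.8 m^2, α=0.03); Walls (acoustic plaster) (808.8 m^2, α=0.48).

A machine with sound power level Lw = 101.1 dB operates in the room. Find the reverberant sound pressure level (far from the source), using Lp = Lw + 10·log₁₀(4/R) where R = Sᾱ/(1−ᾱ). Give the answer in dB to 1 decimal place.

79.2 dB

A = 420.554 sabins; S = 1286.0 m^2.
ᾱ = 0.3270, so room constant R = A/(1−ᾱ) = 624.895 m^2.
Lp = 101.1 + 10·log₁₀(4/624.895) = 101.1 + (-21.94) = 79.2 dB.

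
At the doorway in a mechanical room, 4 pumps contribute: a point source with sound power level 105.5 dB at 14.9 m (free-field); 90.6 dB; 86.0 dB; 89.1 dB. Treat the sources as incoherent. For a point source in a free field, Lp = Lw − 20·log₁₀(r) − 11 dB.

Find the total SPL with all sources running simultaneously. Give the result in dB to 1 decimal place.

Source at 14.9 m: Lp = 105.5 − 20·log₁₀(14.9) − 11 = 71.0 dB.
Σ 10^(Lᵢ/10) = 2.372e+09.
Back to dB: 10·log₁₀ Σ = 93.8 dB.

93.8 dB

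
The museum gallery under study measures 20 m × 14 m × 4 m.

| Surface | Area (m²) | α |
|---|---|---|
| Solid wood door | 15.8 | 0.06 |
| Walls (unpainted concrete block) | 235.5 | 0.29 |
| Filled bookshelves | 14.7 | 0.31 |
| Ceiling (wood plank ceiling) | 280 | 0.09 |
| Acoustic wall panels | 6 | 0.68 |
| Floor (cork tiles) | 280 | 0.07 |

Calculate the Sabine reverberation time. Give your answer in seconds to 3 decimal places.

A = Σ Sᵢαᵢ = 15.8×0.06 + 235.5×0.29 + 14.7×0.31 + 280×0.09 + 6×0.68 + 280×0.07 = 122.680 sabins.
Volume V = 20 × 14 × 4 = 1120 m³.
Sabine: RT60 = 0.161 × 1120 / 122.680 = 1.470 s.

1.470 s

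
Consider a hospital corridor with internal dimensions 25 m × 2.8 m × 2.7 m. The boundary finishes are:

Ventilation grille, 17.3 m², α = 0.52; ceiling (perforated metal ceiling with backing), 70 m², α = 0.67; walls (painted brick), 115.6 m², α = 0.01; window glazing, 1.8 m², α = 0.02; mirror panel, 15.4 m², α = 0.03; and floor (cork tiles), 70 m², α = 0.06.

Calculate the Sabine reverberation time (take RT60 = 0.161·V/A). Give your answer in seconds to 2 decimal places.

0.49 sec

A = Σ Sᵢαᵢ = 17.3*0.52 + 70*0.67 + 115.6*0.01 + 1.8*0.02 + 15.4*0.03 + 70*0.06 = 61.750 sabins.
Room volume: 189 m³.
Sabine: RT60 = 0.161 × 189 / 61.750 = 0.49 s.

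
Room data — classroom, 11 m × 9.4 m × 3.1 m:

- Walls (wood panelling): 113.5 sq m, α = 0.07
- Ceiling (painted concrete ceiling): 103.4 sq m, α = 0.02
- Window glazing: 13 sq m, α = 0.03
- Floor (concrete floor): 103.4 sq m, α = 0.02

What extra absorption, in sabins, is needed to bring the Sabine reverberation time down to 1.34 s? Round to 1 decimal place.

Equivalent absorption area: A₁ = 113.5*0.07 + 103.4*0.02 + 13*0.03 + 103.4*0.02 = 12.471 sq m.
Target A₂ = 0.161·320.54/1.34 = 38.513 sabins (V = 320.54 m³).
Additional absorption ΔA = 38.513 − 12.471 = 26.0 sabins.

26.0 sabins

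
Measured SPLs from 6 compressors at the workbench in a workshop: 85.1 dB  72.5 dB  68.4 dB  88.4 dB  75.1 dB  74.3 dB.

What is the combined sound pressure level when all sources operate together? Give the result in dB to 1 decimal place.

90.4 dB

Converting to relative power and adding: 10^(85.1/10) + 10^(72.5/10) + 10^(68.4/10) + 10^(88.4/10) + 10^(75.1/10) + 10^(74.3/10) = 1.099e+09.
Combined level = 10 log₁₀(1.099e+09) = 90.4 dB.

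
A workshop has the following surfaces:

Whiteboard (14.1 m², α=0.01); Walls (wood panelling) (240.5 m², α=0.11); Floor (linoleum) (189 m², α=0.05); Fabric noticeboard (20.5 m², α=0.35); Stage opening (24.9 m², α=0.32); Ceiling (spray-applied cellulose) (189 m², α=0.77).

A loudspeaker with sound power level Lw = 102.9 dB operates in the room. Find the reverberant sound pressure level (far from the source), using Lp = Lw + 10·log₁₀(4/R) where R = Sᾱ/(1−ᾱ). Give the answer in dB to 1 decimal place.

84.5 dB

A = 196.719 sabins; S = 678.0 m².
ᾱ = 0.2901, so room constant R = A/(1−ᾱ) = 277.108 m².
Lp = 102.9 + 10·log₁₀(4/277.108) = 102.9 + (-18.41) = 84.5 dB.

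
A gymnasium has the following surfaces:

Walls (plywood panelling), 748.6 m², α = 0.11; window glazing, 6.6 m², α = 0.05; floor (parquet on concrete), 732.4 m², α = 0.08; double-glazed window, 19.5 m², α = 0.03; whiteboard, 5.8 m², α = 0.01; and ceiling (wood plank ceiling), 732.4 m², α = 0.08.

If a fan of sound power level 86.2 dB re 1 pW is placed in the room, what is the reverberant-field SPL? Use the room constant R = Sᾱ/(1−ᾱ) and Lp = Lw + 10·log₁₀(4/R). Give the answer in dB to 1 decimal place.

A = 200.503 sabins; S = 2245.3 m².
ᾱ = 200.503/2245.3 = 0.0893; R = Sᾱ/(1−ᾱ) = 200.503/(1−0.0893) = 220.164 m².
Lp = Lw + 10 log₁₀(4/R) = 86.2 -17.41 = 68.8 dB.

68.8 dB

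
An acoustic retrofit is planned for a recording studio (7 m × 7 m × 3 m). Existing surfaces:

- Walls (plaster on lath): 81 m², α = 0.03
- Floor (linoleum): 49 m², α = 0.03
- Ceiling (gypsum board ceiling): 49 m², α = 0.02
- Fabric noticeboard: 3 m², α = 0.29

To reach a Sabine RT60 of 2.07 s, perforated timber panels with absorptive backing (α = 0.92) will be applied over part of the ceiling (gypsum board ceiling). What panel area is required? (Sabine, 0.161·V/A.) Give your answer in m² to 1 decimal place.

Equivalent absorption area: A₁ = 81·0.03 + 49·0.03 + 49·0.02 + 3·0.29 = 5.750 m².
Required A₂ = 0.161·147/2.07 = 11.433 sabins.
Absorption to add: 11.433 − 5.750 = 5.683 sabins.
Each m² of panel replacing the ceiling (gypsum board ceiling) adds (0.92 − 0.02) = 0.90 sabins.
Panel area = 5.683 / 0.90 = 6.3 m².

6.3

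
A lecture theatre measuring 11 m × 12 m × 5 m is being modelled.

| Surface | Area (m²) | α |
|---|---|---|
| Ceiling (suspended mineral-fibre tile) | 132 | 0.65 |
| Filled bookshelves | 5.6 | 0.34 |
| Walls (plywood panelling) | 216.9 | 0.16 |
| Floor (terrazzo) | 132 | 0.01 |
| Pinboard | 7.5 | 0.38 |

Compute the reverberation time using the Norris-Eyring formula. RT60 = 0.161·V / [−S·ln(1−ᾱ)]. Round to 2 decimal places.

0.73 s

S = Σ Sᵢ = 494.0 m².
Σ(Sᵢαᵢ) = 132×0.65 + 5.6×0.34 + 216.9×0.16 + 132×0.01 + 7.5×0.38 = 126.578.
Mean coefficient ᾱ = A/S = 0.2562.
−S·ln(1−ᾱ) = −494.0 × ln(1 − 0.2562) = 146.216.
V = 11 × 12 × 5 = 660 m³.
RT60 = 0.161 × 660 / 146.216 = 0.73 s.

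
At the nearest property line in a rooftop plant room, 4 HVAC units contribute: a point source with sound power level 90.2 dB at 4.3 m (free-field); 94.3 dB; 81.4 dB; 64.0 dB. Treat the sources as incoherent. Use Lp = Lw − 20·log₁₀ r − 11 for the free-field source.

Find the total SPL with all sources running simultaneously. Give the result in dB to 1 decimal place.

Source at 4.3 m: Lp = 90.2 − 20·log₁₀(4.3) − 11 = 66.5 dB.
Converting to relative power and adding: 10^(66.5/10) + 10^(94.3/10) + 10^(81.4/10) + 10^(64.0/10) = 2.837e+09.
Back to dB: 10·log₁₀ Σ = 94.5 dB.

94.5 dB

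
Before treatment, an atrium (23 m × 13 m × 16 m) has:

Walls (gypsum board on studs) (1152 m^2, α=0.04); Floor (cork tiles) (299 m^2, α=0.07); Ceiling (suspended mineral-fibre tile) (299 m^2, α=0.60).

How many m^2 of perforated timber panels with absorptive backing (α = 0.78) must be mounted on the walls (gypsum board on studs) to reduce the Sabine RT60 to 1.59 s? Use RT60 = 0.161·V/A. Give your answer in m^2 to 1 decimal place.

Equivalent absorption area: A₁ = 1152*0.04 + 299*0.07 + 299*0.60 = 246.410 m^2.
V = 4784 m³. Target absorption A₂ = 0.161 × 4784 / 1.59 = 484.418 sabins.
Absorption to add: 484.418 − 246.410 = 238.008 sabins.
Each m^2 of panel replacing the walls (gypsum board on studs) adds (0.78 − 0.04) = 0.74 sabins.
Panel area = 238.008 / 0.74 = 321.6 m^2.

321.6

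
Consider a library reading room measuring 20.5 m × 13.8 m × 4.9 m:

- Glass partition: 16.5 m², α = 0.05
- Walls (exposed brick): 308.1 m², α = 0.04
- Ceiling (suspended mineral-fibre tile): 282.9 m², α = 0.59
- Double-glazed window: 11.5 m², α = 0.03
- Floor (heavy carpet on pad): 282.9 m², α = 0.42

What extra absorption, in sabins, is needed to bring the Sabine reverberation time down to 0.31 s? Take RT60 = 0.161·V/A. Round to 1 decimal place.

420.7 sabins

Equivalent absorption area: A₁ = 16.5*0.05 + 308.1*0.04 + 282.9*0.59 + 11.5*0.03 + 282.9*0.42 = 299.223 m².
V = 1386.21 m³. Required absorption A₂ = 0.161 × 1386.21 / 0.31 = 719.935 sabins.
Shortfall: 719.935 − 299.223 = 420.7 sabins.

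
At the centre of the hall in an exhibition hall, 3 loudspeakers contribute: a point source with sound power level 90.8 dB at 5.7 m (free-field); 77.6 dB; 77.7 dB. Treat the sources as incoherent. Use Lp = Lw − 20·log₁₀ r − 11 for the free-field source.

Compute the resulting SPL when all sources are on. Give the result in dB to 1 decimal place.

Source at 5.7 m: Lp = 90.8 − 20·log₁₀(5.7) − 11 = 64.7 dB.
Σ 10^(Lᵢ/10) = 1.194e+08.
L_total = 10·log₁₀(1.194e+08) = 80.8 dB.

80.8 dB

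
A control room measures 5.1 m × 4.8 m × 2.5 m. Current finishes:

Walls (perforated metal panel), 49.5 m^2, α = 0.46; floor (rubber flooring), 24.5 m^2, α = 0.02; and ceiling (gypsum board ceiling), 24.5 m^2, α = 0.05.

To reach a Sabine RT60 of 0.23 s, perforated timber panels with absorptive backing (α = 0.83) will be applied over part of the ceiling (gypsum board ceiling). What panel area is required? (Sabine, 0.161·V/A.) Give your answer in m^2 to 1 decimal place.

23.5

Equivalent absorption area: A₁ = 49.5·0.46 + 24.5·0.02 + 24.5·0.05 = 24.485 m^2.
V = 61.2 m³. Target absorption A₂ = 0.161 × 61.2 / 0.23 = 42.840 sabins.
Absorption to add: 42.840 − 24.485 = 18.355 sabins.
Net gain per m^2: Δα = 0.83 − 0.05 = 0.78.
Panel area = 18.355 / 0.78 = 23.5 m^2.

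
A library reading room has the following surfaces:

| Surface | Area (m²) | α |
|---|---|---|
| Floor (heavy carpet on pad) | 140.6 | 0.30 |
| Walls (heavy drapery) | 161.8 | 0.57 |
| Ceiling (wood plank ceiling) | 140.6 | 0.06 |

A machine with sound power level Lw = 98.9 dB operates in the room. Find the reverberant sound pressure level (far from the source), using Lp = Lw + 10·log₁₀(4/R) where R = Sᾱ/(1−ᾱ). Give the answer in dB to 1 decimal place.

81.7 dB

Σ(Sᵢαᵢ) = 140.6·0.30 + 161.8·0.57 + 140.6·0.06 = 142.842; total area S = 443.0 m².
ᾱ = 142.842/443.0 = 0.3224; R = Sᾱ/(1−ᾱ) = 142.842/(1−0.3224) = 210.806 m².
Lp = 98.9 + 10·log₁₀(4/210.806) = 98.9 + (-17.22) = 81.7 dB.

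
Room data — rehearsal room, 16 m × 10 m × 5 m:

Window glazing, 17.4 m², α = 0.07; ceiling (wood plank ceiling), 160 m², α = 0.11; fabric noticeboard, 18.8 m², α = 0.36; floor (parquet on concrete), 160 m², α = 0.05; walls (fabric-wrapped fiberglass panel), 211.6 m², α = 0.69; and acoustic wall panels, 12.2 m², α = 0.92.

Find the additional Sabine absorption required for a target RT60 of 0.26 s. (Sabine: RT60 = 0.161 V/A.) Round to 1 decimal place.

Equivalent absorption area: A₁ = 17.4×0.07 + 160×0.11 + 18.8×0.36 + 160×0.05 + 211.6×0.69 + 12.2×0.92 = 190.814 m².
Target A₂ = 0.161·800/0.26 = 495.385 sabins (V = 800 m³).
ΔA = A₂ − A₁ = 495.385 − 190.814 = 304.6 sabins.

304.6 sabins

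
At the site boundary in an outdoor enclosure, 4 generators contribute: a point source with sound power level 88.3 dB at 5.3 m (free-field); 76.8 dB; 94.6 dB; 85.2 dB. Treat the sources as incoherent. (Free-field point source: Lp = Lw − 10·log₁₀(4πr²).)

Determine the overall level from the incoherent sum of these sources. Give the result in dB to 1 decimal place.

95.1 dB

Source at 5.3 m: Lp = 88.3 − 10·log₁₀(4π·5.3²) = 88.3 − 10·log₁₀(352.989) = 62.8 dB.
Converting to relative power and adding: 10^(62.8/10) + 10^(76.8/10) + 10^(94.6/10) + 10^(85.2/10) = 3.265e+09.
L_total = 10·log₁₀(3.265e+09) = 95.1 dB.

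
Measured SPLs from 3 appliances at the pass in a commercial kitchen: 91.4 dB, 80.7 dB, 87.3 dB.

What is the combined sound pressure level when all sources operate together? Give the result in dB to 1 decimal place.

93.1 dB

Converting to relative power and adding: 10^(91.4/10) + 10^(80.7/10) + 10^(87.3/10) = 2.035e+09.
Back to dB: 10·log₁₀ Σ = 93.1 dB.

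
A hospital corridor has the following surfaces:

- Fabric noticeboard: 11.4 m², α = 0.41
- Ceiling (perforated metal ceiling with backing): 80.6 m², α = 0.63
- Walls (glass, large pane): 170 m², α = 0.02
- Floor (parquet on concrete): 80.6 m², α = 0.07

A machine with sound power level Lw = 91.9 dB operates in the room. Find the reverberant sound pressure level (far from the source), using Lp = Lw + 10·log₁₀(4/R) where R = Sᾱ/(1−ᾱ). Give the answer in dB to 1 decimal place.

78.9 dB

Σ(Sᵢαᵢ) = 11.4×0.41 + 80.6×0.63 + 170×0.02 + 80.6×0.07 = 64.494; total area S = 342.6 m².
ᾱ = 64.494/342.6 = 0.1882; R = Sᾱ/(1−ᾱ) = 64.494/(1−0.1882) = 79.446 m².
Lp = Lw + 10 log₁₀(4/R) = 91.9 -12.98 = 78.9 dB.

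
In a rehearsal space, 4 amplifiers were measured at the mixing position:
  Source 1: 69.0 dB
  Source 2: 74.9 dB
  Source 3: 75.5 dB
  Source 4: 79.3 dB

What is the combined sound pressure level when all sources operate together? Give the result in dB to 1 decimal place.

Converting to relative power and adding: 10^(69.0/10) + 10^(74.9/10) + 10^(75.5/10) + 10^(79.3/10) = 1.594e+08.
Back to dB: 10·log₁₀ Σ = 82.0 dB.

82.0 dB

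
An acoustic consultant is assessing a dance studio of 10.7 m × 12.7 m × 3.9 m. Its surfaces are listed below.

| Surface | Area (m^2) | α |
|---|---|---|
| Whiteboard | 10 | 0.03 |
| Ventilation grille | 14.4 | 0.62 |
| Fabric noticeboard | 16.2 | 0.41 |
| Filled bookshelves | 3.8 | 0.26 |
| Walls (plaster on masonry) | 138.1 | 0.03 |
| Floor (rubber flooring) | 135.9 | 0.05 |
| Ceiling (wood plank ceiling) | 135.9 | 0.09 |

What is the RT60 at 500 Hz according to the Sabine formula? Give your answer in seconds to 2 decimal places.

Total absorption A = 10·0.03 + 14.4·0.62 + 16.2·0.41 + 3.8·0.26 + 138.1·0.03 + 135.9·0.05 + 135.9·0.09
  = 0.300 + 8.928 + 6.642 + 0.988 + 4.143 + 6.795 + 12.231 = 40.027 m^2 sabins.
V = 10.7·12.7·3.9 = 529.971 m³.
RT60 = 0.161 · V / A = 0.161 × 529.971 / 40.027 = 2.13 s.

2.13 s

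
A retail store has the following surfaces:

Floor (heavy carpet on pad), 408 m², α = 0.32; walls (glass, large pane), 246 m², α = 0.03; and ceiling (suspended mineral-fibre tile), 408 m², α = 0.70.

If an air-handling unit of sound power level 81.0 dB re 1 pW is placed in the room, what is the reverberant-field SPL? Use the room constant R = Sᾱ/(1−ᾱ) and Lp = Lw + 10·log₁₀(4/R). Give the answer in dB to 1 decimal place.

Σ(Sᵢαᵢ) = 408×0.32 + 246×0.03 + 408×0.70 = 423.540; total area S = 1062.0 m².
ᾱ = 423.540/1062.0 = 0.3988; R = Sᾱ/(1−ᾱ) = 423.540/(1−0.3988) = 704.491 m².
Lp = Lw + 10 log₁₀(4/R) = 81.0 -22.46 = 58.5 dB.

58.5 dB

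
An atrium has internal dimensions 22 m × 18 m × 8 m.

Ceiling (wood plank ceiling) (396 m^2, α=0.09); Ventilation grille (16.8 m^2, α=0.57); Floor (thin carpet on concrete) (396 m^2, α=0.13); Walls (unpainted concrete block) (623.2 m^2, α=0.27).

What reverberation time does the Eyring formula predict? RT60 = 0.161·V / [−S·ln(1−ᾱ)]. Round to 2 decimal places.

Total surface area S = 396 + 16.8 + 396 + 623.2 = 1432.0 m^2.
Σ(Sᵢαᵢ) = 396·0.09 + 16.8·0.57 + 396·0.13 + 623.2·0.27 = 264.960.
Mean coefficient ᾱ = A/S = 0.1850.
Eyring denominator: −S ln(1−ᾱ) = 292.940.
V = 22 × 18 × 8 = 3168 m³.
T = 0.161·V/[−S·ln(1−ᾱ)] = 0.161·3168/292.940 = 1.74 s.

1.74 sec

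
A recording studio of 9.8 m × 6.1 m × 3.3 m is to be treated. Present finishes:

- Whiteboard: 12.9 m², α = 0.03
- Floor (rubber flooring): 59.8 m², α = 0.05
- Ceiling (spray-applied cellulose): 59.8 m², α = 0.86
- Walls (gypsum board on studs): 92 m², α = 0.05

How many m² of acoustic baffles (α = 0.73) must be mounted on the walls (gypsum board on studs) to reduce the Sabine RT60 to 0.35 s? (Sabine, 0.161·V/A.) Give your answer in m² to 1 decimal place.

46.1

A₁ = Σ Sᵢαᵢ = 12.9×0.03 + 59.8×0.05 + 59.8×0.86 + 92×0.05 = 59.405 sabins.
V = 197.274 m³. Target absorption A₂ = 0.161 × 197.274 / 0.35 = 90.746 sabins.
Absorption to add: 90.746 − 59.405 = 31.341 sabins.
Net gain per m²: Δα = 0.73 − 0.05 = 0.68.
Area = ΔA/Δα = 31.341/0.68 = 46.1 m².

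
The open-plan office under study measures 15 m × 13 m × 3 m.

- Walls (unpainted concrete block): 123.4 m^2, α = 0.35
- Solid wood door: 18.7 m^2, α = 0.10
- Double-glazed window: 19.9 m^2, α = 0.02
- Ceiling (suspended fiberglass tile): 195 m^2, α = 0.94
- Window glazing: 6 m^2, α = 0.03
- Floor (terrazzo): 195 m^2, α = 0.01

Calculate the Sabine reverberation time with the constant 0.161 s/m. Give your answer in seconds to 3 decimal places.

0.408 seconds

Equivalent absorption area: A = 123.4*0.35 + 18.7*0.10 + 19.9*0.02 + 195*0.94 + 6*0.03 + 195*0.01 = 230.888 m^2.
V = 15·13·3 = 585 m³.
RT60 = 0.161 · V / A = 0.161 × 585 / 230.888 = 0.408 s.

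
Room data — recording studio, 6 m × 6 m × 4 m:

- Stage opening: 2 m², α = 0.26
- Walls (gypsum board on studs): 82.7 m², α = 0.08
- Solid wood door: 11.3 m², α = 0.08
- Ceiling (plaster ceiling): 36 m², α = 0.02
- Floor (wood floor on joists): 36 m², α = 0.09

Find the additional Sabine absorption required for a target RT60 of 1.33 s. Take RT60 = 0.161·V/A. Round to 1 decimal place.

5.4 sabins

Total absorption A₁ = 2·0.26 + 82.7·0.08 + 11.3·0.08 + 36·0.02 + 36·0.09
  = 0.520 + 6.616 + 0.904 + 0.720 + 3.240 = 12.000 m² sabins.
V = 144 m³. Required absorption A₂ = 0.161 × 144 / 1.33 = 17.432 sabins.
Additional absorption ΔA = 17.432 − 12.000 = 5.4 sabins.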